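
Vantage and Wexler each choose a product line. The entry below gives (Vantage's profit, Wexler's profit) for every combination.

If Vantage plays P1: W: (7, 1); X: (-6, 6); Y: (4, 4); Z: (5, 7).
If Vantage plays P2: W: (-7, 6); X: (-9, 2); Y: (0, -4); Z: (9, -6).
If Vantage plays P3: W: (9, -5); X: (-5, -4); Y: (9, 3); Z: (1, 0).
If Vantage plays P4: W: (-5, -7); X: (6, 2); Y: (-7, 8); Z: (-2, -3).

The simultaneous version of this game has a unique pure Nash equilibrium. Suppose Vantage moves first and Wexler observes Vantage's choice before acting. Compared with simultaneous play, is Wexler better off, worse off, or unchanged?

Solve by backward induction (Vantage leads).
- P1: Wexler compares 1, 6, 4, 7 and picks Z; Vantage would get 5.
- P2: Wexler compares 6, 2, -4, -6 and picks W; Vantage would get -7.
- P3: Wexler compares -5, -4, 3, 0 and picks Y; Vantage would get 9.
- P4: Wexler compares -7, 2, 8, -3 and picks Y; Vantage would get -7.
Among 5, -7, 9, -7, the best is 9 at P3. Subgame-perfect outcome: (P3, Y) with payoffs (9, 3).
Now find the simultaneous Nash equilibrium.
Vantage's best replies: W→P3; X→P4; Y→P3; Z→P2.
Wexler's best replies: P1→Z; P2→W; P3→Y; P4→Y.
The unique mutual best reply is (P3, Y), giving (9, 3).
Wexler earns 3 sequentially versus 3 at the Nash outcome: unchanged.

unchanged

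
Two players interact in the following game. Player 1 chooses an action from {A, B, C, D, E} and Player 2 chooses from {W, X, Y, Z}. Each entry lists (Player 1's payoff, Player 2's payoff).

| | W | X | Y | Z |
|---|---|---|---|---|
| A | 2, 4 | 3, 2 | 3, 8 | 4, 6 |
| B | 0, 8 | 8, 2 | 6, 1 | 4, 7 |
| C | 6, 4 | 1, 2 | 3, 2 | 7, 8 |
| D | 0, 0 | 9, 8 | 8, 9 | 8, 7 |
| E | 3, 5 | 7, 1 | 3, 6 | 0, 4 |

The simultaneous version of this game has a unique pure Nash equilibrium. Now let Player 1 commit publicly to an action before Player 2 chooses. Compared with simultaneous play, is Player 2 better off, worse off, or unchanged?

unchanged

Work backward from Player 2's decision.
- A: BR = Y, leader payoff 3.
- B: BR = W, leader payoff 0.
- C: BR = Z, leader payoff 7.
- D: BR = Y, leader payoff 8.
- E: BR = Y, leader payoff 3.
Among 3, 0, 7, 8, 3, the best is 8 at D. Subgame-perfect outcome: (D, Y) with payoffs (8, 9).
Under simultaneous play:
Player 1's best replies: W→C; X→D; Y→D; Z→D.
Player 2's best replies: A→Y; B→W; C→Z; D→Y; E→Y.
Only (D, Y) has each player best-responding; Nash payoffs (8, 9).
Player 2 earns 9 sequentially versus 9 at the Nash outcome: unchanged.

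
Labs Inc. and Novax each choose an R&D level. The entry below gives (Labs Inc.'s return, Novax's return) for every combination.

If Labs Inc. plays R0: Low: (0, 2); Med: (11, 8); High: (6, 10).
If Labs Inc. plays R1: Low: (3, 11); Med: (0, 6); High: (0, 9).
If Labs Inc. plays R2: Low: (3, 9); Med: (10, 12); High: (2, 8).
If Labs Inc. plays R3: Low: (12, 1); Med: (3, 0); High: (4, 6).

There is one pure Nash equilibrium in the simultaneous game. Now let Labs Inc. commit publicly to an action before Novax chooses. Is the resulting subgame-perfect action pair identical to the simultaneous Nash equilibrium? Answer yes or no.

no

Backward induction with Labs Inc. moving first.
- R0: BR = High, leader payoff 6.
- R1: BR = Low, leader payoff 3.
- R2: BR = Med, leader payoff 10.
- R3: BR = High, leader payoff 4.
Labs Inc.'s induced payoffs are 6, 3, 10, 4, so Labs Inc. commits to R2. Subgame-perfect outcome: (R2, Med) with payoffs (10, 12).
Under simultaneous play:
Labs Inc.'s best replies: Low→R3; Med→R0; High→R0.
Novax's best replies: R0→High; R1→Low; R2→Med; R3→High.
The unique mutual best reply is (R0, High), giving (6, 10).
Sequential outcome (R2, Med) differs from the Nash profile (R0, High).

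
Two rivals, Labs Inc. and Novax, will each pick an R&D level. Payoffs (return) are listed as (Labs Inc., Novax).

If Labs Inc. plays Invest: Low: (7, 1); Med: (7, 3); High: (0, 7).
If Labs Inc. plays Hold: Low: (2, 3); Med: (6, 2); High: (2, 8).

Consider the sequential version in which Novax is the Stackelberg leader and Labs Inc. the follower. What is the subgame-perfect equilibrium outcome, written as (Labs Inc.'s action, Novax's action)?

Labs Inc. best-responds to each possible Novax move:
- Low → Labs Inc. plays Invest (best of 7, 2); Novax gets 1.
- Med → Labs Inc. plays Invest (best of 7, 6); Novax gets 3.
- High → Labs Inc. plays Hold (best of 0, 2); Novax gets 8.
Among 1, 3, 8, the best is 8 at High. Subgame-perfect outcome: (Hold, High) with payoffs (2, 8).

(Hold, High)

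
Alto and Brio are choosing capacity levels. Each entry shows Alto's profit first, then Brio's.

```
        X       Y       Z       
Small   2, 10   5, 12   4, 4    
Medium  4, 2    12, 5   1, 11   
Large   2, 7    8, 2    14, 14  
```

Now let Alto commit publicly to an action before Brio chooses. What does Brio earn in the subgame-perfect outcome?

14

Work backward from Brio's decision.
- Small → Brio plays Y (best of 10, 12, 4); Alto gets 5.
- Medium → Brio plays Z (best of 2, 5, 11); Alto gets 1.
- Large → Brio plays Z (best of 7, 2, 14); Alto gets 14.
Among 5, 1, 14, the best is 14 at Large. Subgame-perfect outcome: (Large, Z) with payoffs (14, 14).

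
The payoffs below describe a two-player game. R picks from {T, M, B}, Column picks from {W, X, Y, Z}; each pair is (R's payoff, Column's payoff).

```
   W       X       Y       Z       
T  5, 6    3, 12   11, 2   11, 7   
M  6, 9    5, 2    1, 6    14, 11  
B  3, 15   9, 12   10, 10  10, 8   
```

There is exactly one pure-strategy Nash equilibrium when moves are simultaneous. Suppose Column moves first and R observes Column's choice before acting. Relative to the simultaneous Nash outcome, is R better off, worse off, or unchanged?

R best-responds to each possible Column move:
- W: BR = M, leader payoff 9.
- X: BR = B, leader payoff 12.
- Y: BR = T, leader payoff 2.
- Z: BR = M, leader payoff 11.
Maximizing over 9, 12, 2, 11, Column chooses X. Subgame-perfect outcome: (B, X) with payoffs (9, 12).
For the simultaneous game, intersect best replies.
R's best replies: W→M; X→B; Y→T; Z→M.
Column's best replies: T→X; M→Z; B→W.
The unique mutual best reply is (M, Z), giving (14, 11).
R earns 9 sequentially versus 14 at the Nash outcome: worse off.

worse off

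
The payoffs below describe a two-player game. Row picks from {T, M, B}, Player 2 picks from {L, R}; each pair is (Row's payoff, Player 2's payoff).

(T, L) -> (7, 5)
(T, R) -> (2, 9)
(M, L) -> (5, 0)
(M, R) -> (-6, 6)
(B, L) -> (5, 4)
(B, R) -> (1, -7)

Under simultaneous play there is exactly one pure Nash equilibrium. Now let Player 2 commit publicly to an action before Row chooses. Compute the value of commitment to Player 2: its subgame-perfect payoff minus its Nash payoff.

0

Work backward from Row's decision.
- L: Row compares 7, 5, 5 and picks T; Player 2 would get 5.
- R: Row compares 2, -6, 1 and picks T; Player 2 would get 9.
Maximizing over 5, 9, Player 2 chooses R. Subgame-perfect outcome: (T, R) with payoffs (2, 9).
Under simultaneous play:
Row's best replies: L→T; R→T.
Player 2's best replies: T→R; M→R; B→L.
Only (T, R) has each player best-responding; Nash payoffs (2, 9).
Player 2's commitment gain: 9 − 9 = 0.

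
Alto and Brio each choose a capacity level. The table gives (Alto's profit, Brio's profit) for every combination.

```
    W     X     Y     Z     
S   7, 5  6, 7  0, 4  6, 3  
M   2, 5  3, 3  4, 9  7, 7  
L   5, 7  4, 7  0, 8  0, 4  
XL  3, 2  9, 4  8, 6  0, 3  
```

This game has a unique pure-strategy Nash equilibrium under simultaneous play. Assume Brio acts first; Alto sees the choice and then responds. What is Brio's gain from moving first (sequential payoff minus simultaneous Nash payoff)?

1

Solve by backward induction (Brio leads).
- W: BR = S, leader payoff 5.
- X: BR = XL, leader payoff 4.
- Y: BR = XL, leader payoff 6.
- Z: BR = M, leader payoff 7.
Among 5, 4, 6, 7, the best is 7 at Z. Subgame-perfect outcome: (M, Z) with payoffs (7, 7).
Under simultaneous play:
Alto's best replies: W→S; X→XL; Y→XL; Z→M.
Brio's best replies: S→X; M→Y; L→Y; XL→Y.
The unique mutual best reply is (XL, Y), giving (8, 6).
Brio's commitment gain: 7 − 6 = 1.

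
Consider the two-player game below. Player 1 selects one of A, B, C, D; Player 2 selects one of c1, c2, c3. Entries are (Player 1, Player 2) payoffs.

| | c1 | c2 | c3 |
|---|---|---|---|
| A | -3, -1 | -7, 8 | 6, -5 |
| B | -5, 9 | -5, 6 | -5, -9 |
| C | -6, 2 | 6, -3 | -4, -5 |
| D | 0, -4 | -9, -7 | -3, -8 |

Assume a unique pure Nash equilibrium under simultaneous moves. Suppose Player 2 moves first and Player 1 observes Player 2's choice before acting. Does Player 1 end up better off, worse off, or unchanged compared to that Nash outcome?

Player 1 best-responds to each possible Player 2 move:
- c1 → Player 1 plays D (best of -3, -5, -6, 0); Player 2 gets -4.
- c2 → Player 1 plays C (best of -7, -5, 6, -9); Player 2 gets -3.
- c3 → Player 1 plays A (best of 6, -5, -4, -3); Player 2 gets -5.
Among -4, -3, -5, the best is -3 at c2. Subgame-perfect outcome: (C, c2) with payoffs (6, -3).
Now find the simultaneous Nash equilibrium.
Player 1's best replies: c1→D; c2→C; c3→A.
Player 2's best replies: A→c2; B→c1; C→c1; D→c1.
Only (D, c1) has each player best-responding; Nash payoffs (0, -4).
Player 1 earns 6 sequentially versus 0 at the Nash outcome: better off.

better off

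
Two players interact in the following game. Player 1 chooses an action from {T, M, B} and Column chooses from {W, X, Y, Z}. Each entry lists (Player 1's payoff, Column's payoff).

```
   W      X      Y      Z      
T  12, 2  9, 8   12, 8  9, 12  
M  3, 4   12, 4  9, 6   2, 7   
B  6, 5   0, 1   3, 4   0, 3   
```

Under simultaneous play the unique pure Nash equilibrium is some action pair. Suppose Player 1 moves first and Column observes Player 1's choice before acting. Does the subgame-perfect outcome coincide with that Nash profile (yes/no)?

Solve by backward induction (Player 1 leads).
- T → Column plays Z (best of 2, 8, 8, 12); Player 1 gets 9.
- M → Column plays Z (best of 4, 4, 6, 7); Player 1 gets 2.
- B → Column plays W (best of 5, 1, 4, 3); Player 1 gets 6.
Maximizing over 9, 2, 6, Player 1 chooses T. Subgame-perfect outcome: (T, Z) with payoffs (9, 12).
Now find the simultaneous Nash equilibrium.
Player 1's best replies: W→T; X→M; Y→T; Z→T.
Column's best replies: T→Z; M→Z; B→W.
The unique mutual best reply is (T, Z), giving (9, 12).
Sequential outcome (T, Z) coincides with the Nash profile (T, Z).

yes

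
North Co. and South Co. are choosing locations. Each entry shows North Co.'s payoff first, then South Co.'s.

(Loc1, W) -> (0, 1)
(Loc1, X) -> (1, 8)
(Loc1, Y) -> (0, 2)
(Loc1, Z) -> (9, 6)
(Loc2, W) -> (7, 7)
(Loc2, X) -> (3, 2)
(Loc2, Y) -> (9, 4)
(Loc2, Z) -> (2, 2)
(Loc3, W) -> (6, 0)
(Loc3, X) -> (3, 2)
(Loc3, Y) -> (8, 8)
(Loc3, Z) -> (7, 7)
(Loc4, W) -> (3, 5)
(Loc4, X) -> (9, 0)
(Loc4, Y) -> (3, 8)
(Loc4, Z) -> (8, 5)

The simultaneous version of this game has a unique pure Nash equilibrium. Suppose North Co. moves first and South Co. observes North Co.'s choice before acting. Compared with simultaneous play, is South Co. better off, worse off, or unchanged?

Backward induction with North Co. moving first.
- Loc1: BR = X, leader payoff 1.
- Loc2: BR = W, leader payoff 7.
- Loc3: BR = Y, leader payoff 8.
- Loc4: BR = Y, leader payoff 3.
North Co.'s induced payoffs are 1, 7, 8, 3, so North Co. commits to Loc3. Subgame-perfect outcome: (Loc3, Y) with payoffs (8, 8).
Now find the simultaneous Nash equilibrium.
North Co.'s best replies: W→Loc2; X→Loc4; Y→Loc2; Z→Loc1.
South Co.'s best replies: Loc1→X; Loc2→W; Loc3→Y; Loc4→Y.
Only (Loc2, W) has each player best-responding; Nash payoffs (7, 7).
South Co. earns 8 sequentially versus 7 at the Nash outcome: better off.

better off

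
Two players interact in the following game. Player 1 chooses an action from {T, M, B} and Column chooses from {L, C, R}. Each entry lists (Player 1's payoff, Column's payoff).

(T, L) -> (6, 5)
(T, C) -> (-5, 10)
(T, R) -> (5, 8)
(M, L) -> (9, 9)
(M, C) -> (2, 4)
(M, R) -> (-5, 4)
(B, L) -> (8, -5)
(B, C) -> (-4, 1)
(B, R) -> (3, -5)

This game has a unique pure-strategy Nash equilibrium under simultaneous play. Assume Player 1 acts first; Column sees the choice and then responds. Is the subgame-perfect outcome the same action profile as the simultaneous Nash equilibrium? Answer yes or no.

Column best-responds to each possible Player 1 move:
- T: BR = C, leader payoff -5.
- M: BR = L, leader payoff 9.
- B: BR = C, leader payoff -4.
Maximizing over -5, 9, -4, Player 1 chooses M. Subgame-perfect outcome: (M, L) with payoffs (9, 9).
For the simultaneous game, intersect best replies.
Player 1's best replies: L→M; C→M; R→T.
Column's best replies: T→C; M→L; B→C.
The unique mutual best reply is (M, L), giving (9, 9).
Sequential outcome (M, L) coincides with the Nash profile (M, L).

yes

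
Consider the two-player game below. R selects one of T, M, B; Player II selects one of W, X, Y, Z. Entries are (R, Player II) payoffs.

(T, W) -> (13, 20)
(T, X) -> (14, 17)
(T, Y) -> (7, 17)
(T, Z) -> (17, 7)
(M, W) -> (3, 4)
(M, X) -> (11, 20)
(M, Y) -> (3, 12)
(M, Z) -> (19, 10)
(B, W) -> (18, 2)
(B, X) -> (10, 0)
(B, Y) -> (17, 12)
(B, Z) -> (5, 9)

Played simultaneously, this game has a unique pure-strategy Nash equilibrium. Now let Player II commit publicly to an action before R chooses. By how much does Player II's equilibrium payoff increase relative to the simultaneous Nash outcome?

5

Work backward from R's decision.
- W → R plays B (best of 13, 3, 18); Player II gets 2.
- X → R plays T (best of 14, 11, 10); Player II gets 17.
- Y → R plays B (best of 7, 3, 17); Player II gets 12.
- Z → R plays M (best of 17, 19, 5); Player II gets 10.
Among 2, 17, 12, 10, the best is 17 at X. Subgame-perfect outcome: (T, X) with payoffs (14, 17).
For the simultaneous game, intersect best replies.
R's best replies: W→B; X→T; Y→B; Z→M.
Player II's best replies: T→W; M→X; B→Y.
Only (B, Y) has each player best-responding; Nash payoffs (17, 12).
Player II's commitment gain: 17 − 12 = 5.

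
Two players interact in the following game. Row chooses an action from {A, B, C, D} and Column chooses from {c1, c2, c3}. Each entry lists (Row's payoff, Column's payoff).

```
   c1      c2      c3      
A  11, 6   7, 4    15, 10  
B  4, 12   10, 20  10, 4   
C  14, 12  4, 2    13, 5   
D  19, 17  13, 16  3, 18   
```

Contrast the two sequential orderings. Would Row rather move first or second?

If Row leads: Column's best replies are A→c3, B→c2, C→c1, D→c3; Row's induced payoffs 15, 10, 14, 3; outcome (A, c3), payoffs (15, 10).
If Column leads: Row's best replies are c1→D, c2→D, c3→A; Column's induced payoffs 17, 16, 10; outcome (D, c1), payoffs (19, 17).
Row gets 15 moving first and 19 moving second, so Row prefers to move second.

second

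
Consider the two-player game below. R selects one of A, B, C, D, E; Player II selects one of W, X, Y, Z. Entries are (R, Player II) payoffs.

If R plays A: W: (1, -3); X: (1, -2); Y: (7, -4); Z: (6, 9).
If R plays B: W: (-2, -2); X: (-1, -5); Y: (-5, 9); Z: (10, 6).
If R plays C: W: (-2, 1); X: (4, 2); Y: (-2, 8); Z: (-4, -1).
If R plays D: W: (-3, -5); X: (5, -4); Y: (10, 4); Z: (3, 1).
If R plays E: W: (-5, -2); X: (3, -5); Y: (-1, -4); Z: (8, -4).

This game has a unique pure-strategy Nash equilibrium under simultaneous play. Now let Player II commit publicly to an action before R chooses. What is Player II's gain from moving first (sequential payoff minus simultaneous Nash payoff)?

Backward induction with Player II moving first.
- W: BR = A, leader payoff -3.
- X: BR = D, leader payoff -4.
- Y: BR = D, leader payoff 4.
- Z: BR = B, leader payoff 6.
Maximizing over -3, -4, 4, 6, Player II chooses Z. Subgame-perfect outcome: (B, Z) with payoffs (10, 6).
Now find the simultaneous Nash equilibrium.
R's best replies: W→A; X→D; Y→D; Z→B.
Player II's best replies: A→Z; B→Y; C→Y; D→Y; E→W.
The unique mutual best reply is (D, Y), giving (10, 4).
Player II's commitment gain: 6 − 4 = 2.

2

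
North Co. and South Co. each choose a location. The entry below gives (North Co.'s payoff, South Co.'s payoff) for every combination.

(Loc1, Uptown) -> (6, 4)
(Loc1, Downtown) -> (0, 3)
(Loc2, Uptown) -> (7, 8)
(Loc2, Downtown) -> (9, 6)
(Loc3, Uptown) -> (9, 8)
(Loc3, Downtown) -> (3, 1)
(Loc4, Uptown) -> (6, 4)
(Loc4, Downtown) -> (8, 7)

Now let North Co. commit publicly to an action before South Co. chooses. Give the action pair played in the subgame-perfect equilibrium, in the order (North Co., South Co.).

(Loc3, Uptown)

Backward induction with North Co. moving first.
- Loc1: South Co. compares 4, 3 and picks Uptown; North Co. would get 6.
- Loc2: South Co. compares 8, 6 and picks Uptown; North Co. would get 7.
- Loc3: South Co. compares 8, 1 and picks Uptown; North Co. would get 9.
- Loc4: South Co. compares 4, 7 and picks Downtown; North Co. would get 8.
Maximizing over 6, 7, 9, 8, North Co. chooses Loc3. Subgame-perfect outcome: (Loc3, Uptown) with payoffs (9, 8).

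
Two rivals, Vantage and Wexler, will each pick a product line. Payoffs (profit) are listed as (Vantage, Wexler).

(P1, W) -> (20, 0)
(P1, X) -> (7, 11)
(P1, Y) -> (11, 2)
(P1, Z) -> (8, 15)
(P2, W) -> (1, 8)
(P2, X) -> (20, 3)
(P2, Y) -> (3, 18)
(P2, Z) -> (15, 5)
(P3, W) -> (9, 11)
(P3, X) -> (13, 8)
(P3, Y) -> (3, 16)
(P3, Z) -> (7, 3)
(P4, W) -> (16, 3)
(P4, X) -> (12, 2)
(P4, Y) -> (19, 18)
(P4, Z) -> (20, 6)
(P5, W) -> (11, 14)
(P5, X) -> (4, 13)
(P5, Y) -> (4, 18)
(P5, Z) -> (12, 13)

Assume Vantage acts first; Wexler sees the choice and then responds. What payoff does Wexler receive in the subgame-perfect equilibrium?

18

Work backward from Wexler's decision.
- P1: Wexler compares 0, 11, 2, 15 and picks Z; Vantage would get 8.
- P2: Wexler compares 8, 3, 18, 5 and picks Y; Vantage would get 3.
- P3: Wexler compares 11, 8, 16, 3 and picks Y; Vantage would get 3.
- P4: Wexler compares 3, 2, 18, 6 and picks Y; Vantage would get 19.
- P5: Wexler compares 14, 13, 18, 13 and picks Y; Vantage would get 4.
Maximizing over 8, 3, 3, 19, 4, Vantage chooses P4. Subgame-perfect outcome: (P4, Y) with payoffs (19, 18).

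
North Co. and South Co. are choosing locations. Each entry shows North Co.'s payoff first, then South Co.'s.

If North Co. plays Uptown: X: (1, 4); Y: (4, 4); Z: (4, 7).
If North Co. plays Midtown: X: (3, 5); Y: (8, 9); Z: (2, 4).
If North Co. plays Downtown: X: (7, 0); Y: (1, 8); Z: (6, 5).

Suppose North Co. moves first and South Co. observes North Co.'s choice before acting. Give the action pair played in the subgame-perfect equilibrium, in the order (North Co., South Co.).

Work backward from South Co.'s decision.
- Uptown: South Co. compares 4, 4, 7 and picks Z; North Co. would get 4.
- Midtown: South Co. compares 5, 9, 4 and picks Y; North Co. would get 8.
- Downtown: South Co. compares 0, 8, 5 and picks Y; North Co. would get 1.
Maximizing over 4, 8, 1, North Co. chooses Midtown. Subgame-perfect outcome: (Midtown, Y) with payoffs (8, 9).

(Midtown, Y)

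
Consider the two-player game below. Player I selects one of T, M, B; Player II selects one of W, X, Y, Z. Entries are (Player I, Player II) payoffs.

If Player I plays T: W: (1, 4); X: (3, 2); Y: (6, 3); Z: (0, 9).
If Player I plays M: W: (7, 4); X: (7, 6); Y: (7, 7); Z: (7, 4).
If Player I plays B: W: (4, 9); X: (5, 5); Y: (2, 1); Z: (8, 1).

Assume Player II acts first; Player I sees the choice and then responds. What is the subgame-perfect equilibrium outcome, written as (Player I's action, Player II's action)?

Work backward from Player I's decision.
- W: BR = M, leader payoff 4.
- X: BR = M, leader payoff 6.
- Y: BR = M, leader payoff 7.
- Z: BR = B, leader payoff 1.
Player II's induced payoffs are 4, 6, 7, 1, so Player II commits to Y. Subgame-perfect outcome: (M, Y) with payoffs (7, 7).

(M, Y)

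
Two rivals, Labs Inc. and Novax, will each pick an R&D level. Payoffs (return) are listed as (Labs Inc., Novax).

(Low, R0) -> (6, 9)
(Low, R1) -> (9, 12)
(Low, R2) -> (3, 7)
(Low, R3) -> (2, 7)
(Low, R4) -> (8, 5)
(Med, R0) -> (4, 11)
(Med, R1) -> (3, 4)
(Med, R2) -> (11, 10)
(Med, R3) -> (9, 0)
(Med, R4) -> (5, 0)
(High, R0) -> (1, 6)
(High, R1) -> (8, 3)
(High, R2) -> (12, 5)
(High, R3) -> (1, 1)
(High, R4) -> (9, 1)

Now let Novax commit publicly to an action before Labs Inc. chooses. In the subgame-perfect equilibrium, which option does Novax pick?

Backward induction with Novax moving first.
- R0: BR = Low, leader payoff 9.
- R1: BR = Low, leader payoff 12.
- R2: BR = High, leader payoff 5.
- R3: BR = Med, leader payoff 0.
- R4: BR = High, leader payoff 1.
Among 9, 12, 5, 0, 1, the best is 12 at R1. Subgame-perfect outcome: (Low, R1) with payoffs (9, 12).

R1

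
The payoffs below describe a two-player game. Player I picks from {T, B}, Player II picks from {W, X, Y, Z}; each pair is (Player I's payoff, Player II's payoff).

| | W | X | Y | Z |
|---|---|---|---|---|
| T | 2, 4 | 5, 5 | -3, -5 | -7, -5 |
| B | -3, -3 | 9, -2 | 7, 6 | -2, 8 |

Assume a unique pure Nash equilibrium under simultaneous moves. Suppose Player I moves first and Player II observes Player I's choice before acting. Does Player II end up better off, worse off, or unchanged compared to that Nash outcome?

worse off

Solve by backward induction (Player I leads).
- T: BR = X, leader payoff 5.
- B: BR = Z, leader payoff -2.
Maximizing over 5, -2, Player I chooses T. Subgame-perfect outcome: (T, X) with payoffs (5, 5).
Now find the simultaneous Nash equilibrium.
Player I's best replies: W→T; X→B; Y→B; Z→B.
Player II's best replies: T→X; B→Z.
Only (B, Z) has each player best-responding; Nash payoffs (-2, 8).
Player II earns 5 sequentially versus 8 at the Nash outcome: worse off.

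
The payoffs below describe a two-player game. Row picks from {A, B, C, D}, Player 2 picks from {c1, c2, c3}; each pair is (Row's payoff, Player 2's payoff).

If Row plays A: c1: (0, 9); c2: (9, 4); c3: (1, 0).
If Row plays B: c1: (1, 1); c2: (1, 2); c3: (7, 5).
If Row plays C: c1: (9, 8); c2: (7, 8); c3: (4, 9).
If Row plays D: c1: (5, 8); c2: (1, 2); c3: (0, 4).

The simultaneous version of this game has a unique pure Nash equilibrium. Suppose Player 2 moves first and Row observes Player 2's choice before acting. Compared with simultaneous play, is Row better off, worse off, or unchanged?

better off

Backward induction with Player 2 moving first.
- c1: Row compares 0, 1, 9, 5 and picks C; Player 2 would get 8.
- c2: Row compares 9, 1, 7, 1 and picks A; Player 2 would get 4.
- c3: Row compares 1, 7, 4, 0 and picks B; Player 2 would get 5.
Player 2's induced payoffs are 8, 4, 5, so Player 2 commits to c1. Subgame-perfect outcome: (C, c1) with payoffs (9, 8).
Under simultaneous play:
Row's best replies: c1→C; c2→A; c3→B.
Player 2's best replies: A→c1; B→c3; C→c3; D→c1.
The unique mutual best reply is (B, c3), giving (7, 5).
Row earns 9 sequentially versus 7 at the Nash outcome: better off.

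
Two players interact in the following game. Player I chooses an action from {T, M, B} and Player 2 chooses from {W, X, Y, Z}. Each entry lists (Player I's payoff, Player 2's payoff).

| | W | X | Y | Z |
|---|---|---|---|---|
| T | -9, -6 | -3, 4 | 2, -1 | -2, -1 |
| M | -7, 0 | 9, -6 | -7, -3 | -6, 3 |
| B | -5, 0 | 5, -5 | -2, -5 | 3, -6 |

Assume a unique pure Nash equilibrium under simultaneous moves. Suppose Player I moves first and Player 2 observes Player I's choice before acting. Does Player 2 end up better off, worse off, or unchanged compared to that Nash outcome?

better off

Solve by backward induction (Player I leads).
- T: BR = X, leader payoff -3.
- M: BR = Z, leader payoff -6.
- B: BR = W, leader payoff -5.
Among -3, -6, -5, the best is -3 at T. Subgame-perfect outcome: (T, X) with payoffs (-3, 4).
For the simultaneous game, intersect best replies.
Player I's best replies: W→B; X→M; Y→T; Z→B.
Player 2's best replies: T→X; M→Z; B→W.
Only (B, W) has each player best-responding; Nash payoffs (-5, 0).
Player 2 earns 4 sequentially versus 0 at the Nash outcome: better off.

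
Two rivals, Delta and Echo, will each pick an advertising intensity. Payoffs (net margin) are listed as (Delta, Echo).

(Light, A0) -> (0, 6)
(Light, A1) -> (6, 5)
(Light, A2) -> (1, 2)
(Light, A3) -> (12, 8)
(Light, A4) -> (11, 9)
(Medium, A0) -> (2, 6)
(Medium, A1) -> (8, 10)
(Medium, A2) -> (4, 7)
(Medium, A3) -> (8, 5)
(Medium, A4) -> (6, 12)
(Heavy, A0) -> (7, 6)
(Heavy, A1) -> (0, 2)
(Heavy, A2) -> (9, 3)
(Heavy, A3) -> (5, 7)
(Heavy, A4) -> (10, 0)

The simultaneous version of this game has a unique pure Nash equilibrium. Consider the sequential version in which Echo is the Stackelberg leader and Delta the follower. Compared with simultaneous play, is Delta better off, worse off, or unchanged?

worse off

Solve by backward induction (Echo leads).
- A0 → Delta plays Heavy (best of 0, 2, 7); Echo gets 6.
- A1 → Delta plays Medium (best of 6, 8, 0); Echo gets 10.
- A2 → Delta plays Heavy (best of 1, 4, 9); Echo gets 3.
- A3 → Delta plays Light (best of 12, 8, 5); Echo gets 8.
- A4 → Delta plays Light (best of 11, 6, 10); Echo gets 9.
Echo's induced payoffs are 6, 10, 3, 8, 9, so Echo commits to A1. Subgame-perfect outcome: (Medium, A1) with payoffs (8, 10).
Now find the simultaneous Nash equilibrium.
Delta's best replies: A0→Heavy; A1→Medium; A2→Heavy; A3→Light; A4→Light.
Echo's best replies: Light→A4; Medium→A4; Heavy→A3.
The unique mutual best reply is (Light, A4), giving (11, 9).
Delta earns 8 sequentially versus 11 at the Nash outcome: worse off.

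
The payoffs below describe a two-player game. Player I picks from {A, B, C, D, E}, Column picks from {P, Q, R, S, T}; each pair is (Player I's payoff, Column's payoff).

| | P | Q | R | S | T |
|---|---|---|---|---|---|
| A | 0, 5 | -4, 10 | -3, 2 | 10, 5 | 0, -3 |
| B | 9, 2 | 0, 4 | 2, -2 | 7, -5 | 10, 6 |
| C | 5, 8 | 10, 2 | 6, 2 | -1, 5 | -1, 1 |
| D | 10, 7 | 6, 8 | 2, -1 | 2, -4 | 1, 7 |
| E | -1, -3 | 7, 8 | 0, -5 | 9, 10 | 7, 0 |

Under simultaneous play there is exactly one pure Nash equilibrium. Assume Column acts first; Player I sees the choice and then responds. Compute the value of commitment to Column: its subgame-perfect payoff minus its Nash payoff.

Solve by backward induction (Column leads).
- P: Player I compares 0, 9, 5, 10, -1 and picks D; Column would get 7.
- Q: Player I compares -4, 0, 10, 6, 7 and picks C; Column would get 2.
- R: Player I compares -3, 2, 6, 2, 0 and picks C; Column would get 2.
- S: Player I compares 10, 7, -1, 2, 9 and picks A; Column would get 5.
- T: Player I compares 0, 10, -1, 1, 7 and picks B; Column would get 6.
Column's induced payoffs are 7, 2, 2, 5, 6, so Column commits to P. Subgame-perfect outcome: (D, P) with payoffs (10, 7).
Under simultaneous play:
Player I's best replies: P→D; Q→C; R→C; S→A; T→B.
Column's best replies: A→Q; B→T; C→P; D→Q; E→S.
Only (B, T) has each player best-responding; Nash payoffs (10, 6).
Column's commitment gain: 7 − 6 = 1.

1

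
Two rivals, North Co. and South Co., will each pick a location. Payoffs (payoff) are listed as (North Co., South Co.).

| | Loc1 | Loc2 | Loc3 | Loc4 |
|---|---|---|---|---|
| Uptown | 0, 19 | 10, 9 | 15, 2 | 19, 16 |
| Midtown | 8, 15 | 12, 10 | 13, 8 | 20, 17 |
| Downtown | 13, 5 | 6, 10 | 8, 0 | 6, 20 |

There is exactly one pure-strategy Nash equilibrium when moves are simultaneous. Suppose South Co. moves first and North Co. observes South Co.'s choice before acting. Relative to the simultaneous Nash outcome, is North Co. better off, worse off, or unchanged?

unchanged

Backward induction with South Co. moving first.
- Loc1 → North Co. plays Downtown (best of 0, 8, 13); South Co. gets 5.
- Loc2 → North Co. plays Midtown (best of 10, 12, 6); South Co. gets 10.
- Loc3 → North Co. plays Uptown (best of 15, 13, 8); South Co. gets 2.
- Loc4 → North Co. plays Midtown (best of 19, 20, 6); South Co. gets 17.
Among 5, 10, 2, 17, the best is 17 at Loc4. Subgame-perfect outcome: (Midtown, Loc4) with payoffs (20, 17).
For the simultaneous game, intersect best replies.
North Co.'s best replies: Loc1→Downtown; Loc2→Midtown; Loc3→Uptown; Loc4→Midtown.
South Co.'s best replies: Uptown→Loc1; Midtown→Loc4; Downtown→Loc4.
The unique mutual best reply is (Midtown, Loc4), giving (20, 17).
North Co. earns 20 sequentially versus 20 at the Nash outcome: unchanged.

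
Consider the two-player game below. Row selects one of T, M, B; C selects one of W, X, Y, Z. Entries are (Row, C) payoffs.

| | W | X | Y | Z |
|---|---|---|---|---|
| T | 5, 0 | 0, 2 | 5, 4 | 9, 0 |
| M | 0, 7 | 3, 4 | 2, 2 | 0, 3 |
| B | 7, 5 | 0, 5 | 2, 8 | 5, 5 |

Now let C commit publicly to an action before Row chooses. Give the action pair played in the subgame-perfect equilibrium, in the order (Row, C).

(B, W)

Work backward from Row's decision.
- W: BR = B, leader payoff 5.
- X: BR = M, leader payoff 4.
- Y: BR = T, leader payoff 4.
- Z: BR = T, leader payoff 0.
C's induced payoffs are 5, 4, 4, 0, so C commits to W. Subgame-perfect outcome: (B, W) with payoffs (7, 5).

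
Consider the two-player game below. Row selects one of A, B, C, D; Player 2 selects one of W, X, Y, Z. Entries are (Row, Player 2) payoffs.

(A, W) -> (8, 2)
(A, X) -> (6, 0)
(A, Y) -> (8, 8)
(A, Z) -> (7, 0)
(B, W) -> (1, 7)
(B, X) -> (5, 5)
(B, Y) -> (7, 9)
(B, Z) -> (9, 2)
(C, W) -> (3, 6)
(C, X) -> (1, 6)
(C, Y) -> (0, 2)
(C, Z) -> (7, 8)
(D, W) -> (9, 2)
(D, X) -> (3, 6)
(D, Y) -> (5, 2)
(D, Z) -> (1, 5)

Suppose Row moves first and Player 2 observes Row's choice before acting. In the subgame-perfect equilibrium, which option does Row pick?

A

Backward induction with Row moving first.
- A: Player 2 compares 2, 0, 8, 0 and picks Y; Row would get 8.
- B: Player 2 compares 7, 5, 9, 2 and picks Y; Row would get 7.
- C: Player 2 compares 6, 6, 2, 8 and picks Z; Row would get 7.
- D: Player 2 compares 2, 6, 2, 5 and picks X; Row would get 3.
Row's induced payoffs are 8, 7, 7, 3, so Row commits to A. Subgame-perfect outcome: (A, Y) with payoffs (8, 8).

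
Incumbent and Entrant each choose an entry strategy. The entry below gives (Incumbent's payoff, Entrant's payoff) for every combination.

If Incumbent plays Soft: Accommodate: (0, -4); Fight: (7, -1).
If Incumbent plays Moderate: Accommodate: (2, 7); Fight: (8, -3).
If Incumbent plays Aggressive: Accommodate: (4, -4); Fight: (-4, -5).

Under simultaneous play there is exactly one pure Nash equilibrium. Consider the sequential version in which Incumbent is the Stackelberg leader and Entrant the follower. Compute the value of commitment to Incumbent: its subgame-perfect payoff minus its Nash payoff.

Entrant best-responds to each possible Incumbent move:
- Soft: Entrant compares -4, -1 and picks Fight; Incumbent would get 7.
- Moderate: Entrant compares 7, -3 and picks Accommodate; Incumbent would get 2.
- Aggressive: Entrant compares -4, -5 and picks Accommodate; Incumbent would get 4.
Among 7, 2, 4, the best is 7 at Soft. Subgame-perfect outcome: (Soft, Fight) with payoffs (7, -1).
For the simultaneous game, intersect best replies.
Incumbent's best replies: Accommodate→Aggressive; Fight→Moderate.
Entrant's best replies: Soft→Fight; Moderate→Accommodate; Aggressive→Accommodate.
The unique mutual best reply is (Aggressive, Accommodate), giving (4, -4).
Incumbent's commitment gain: 7 − 4 = 3.

3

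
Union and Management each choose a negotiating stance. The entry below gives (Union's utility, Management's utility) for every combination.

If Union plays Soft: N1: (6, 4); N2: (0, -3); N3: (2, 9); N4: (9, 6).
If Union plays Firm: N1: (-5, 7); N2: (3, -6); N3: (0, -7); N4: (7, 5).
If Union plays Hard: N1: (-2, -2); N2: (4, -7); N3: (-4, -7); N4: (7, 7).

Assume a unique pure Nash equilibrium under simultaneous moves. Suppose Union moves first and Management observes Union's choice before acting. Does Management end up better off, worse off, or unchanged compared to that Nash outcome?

Solve by backward induction (Union leads).
- Soft → Management plays N3 (best of 4, -3, 9, 6); Union gets 2.
- Firm → Management plays N1 (best of 7, -6, -7, 5); Union gets -5.
- Hard → Management plays N4 (best of -2, -7, -7, 7); Union gets 7.
Maximizing over 2, -5, 7, Union chooses Hard. Subgame-perfect outcome: (Hard, N4) with payoffs (7, 7).
For the simultaneous game, intersect best replies.
Union's best replies: N1→Soft; N2→Hard; N3→Soft; N4→Soft.
Management's best replies: Soft→N3; Firm→N1; Hard→N4.
The unique mutual best reply is (Soft, N3), giving (2, 9).
Management earns 7 sequentially versus 9 at the Nash outcome: worse off.

worse off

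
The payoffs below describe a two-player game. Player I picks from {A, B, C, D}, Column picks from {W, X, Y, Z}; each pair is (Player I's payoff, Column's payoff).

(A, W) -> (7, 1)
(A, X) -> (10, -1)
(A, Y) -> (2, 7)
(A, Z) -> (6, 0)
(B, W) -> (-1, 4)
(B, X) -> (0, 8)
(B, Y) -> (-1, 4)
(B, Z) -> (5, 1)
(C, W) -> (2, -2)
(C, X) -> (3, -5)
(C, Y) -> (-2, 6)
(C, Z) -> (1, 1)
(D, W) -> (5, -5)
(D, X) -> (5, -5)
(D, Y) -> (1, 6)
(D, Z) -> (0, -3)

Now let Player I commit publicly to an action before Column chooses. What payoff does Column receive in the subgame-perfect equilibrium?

Work backward from Column's decision.
- A → Column plays Y (best of 1, -1, 7, 0); Player I gets 2.
- B → Column plays X (best of 4, 8, 4, 1); Player I gets 0.
- C → Column plays Y (best of -2, -5, 6, 1); Player I gets -2.
- D → Column plays Y (best of -5, -5, 6, -3); Player I gets 1.
Player I's induced payoffs are 2, 0, -2, 1, so Player I commits to A. Subgame-perfect outcome: (A, Y) with payoffs (2, 7).

7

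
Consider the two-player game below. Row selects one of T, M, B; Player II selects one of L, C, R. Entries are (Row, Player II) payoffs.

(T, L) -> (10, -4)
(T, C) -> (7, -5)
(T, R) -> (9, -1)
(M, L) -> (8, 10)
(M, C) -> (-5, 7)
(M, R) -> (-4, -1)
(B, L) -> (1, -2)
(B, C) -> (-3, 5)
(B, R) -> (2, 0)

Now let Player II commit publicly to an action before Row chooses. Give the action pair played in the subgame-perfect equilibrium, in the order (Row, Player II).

Work backward from Row's decision.
- L: Row compares 10, 8, 1 and picks T; Player II would get -4.
- C: Row compares 7, -5, -3 and picks T; Player II would get -5.
- R: Row compares 9, -4, 2 and picks T; Player II would get -1.
Maximizing over -4, -5, -1, Player II chooses R. Subgame-perfect outcome: (T, R) with payoffs (9, -1).

(T, R)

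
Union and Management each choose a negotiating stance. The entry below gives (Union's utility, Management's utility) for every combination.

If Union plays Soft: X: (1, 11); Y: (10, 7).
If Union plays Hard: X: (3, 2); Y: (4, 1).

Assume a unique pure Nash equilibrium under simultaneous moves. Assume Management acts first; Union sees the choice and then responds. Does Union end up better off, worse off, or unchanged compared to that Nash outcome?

Union best-responds to each possible Management move:
- X → Union plays Hard (best of 1, 3); Management gets 2.
- Y → Union plays Soft (best of 10, 4); Management gets 7.
Among 2, 7, the best is 7 at Y. Subgame-perfect outcome: (Soft, Y) with payoffs (10, 7).
Now find the simultaneous Nash equilibrium.
Union's best replies: X→Hard; Y→Soft.
Management's best replies: Soft→X; Hard→X.
Only (Hard, X) has each player best-responding; Nash payoffs (3, 2).
Union earns 10 sequentially versus 3 at the Nash outcome: better off.

better off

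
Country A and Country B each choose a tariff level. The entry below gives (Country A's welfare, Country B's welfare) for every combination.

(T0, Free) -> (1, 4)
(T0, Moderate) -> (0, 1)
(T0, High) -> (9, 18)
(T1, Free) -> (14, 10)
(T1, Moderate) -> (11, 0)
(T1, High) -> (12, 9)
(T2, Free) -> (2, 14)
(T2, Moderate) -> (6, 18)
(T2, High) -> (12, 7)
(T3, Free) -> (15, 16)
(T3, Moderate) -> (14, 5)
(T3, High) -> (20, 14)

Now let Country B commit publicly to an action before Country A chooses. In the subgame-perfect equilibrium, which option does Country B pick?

Free

Country A best-responds to each possible Country B move:
- Free → Country A plays T3 (best of 1, 14, 2, 15); Country B gets 16.
- Moderate → Country A plays T3 (best of 0, 11, 6, 14); Country B gets 5.
- High → Country A plays T3 (best of 9, 12, 12, 20); Country B gets 14.
Country B's induced payoffs are 16, 5, 14, so Country B commits to Free. Subgame-perfect outcome: (T3, Free) with payoffs (15, 16).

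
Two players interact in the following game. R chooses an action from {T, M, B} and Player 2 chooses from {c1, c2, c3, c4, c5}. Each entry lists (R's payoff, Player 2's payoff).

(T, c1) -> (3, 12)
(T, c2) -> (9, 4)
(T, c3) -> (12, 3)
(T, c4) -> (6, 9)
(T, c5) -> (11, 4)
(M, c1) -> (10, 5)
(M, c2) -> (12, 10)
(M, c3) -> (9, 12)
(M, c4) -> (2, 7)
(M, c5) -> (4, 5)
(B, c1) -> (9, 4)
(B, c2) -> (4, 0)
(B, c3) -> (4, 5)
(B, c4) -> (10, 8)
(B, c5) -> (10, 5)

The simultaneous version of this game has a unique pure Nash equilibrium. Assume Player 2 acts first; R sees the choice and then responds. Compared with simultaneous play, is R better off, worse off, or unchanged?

Solve by backward induction (Player 2 leads).
- c1 → R plays M (best of 3, 10, 9); Player 2 gets 5.
- c2 → R plays M (best of 9, 12, 4); Player 2 gets 10.
- c3 → R plays T (best of 12, 9, 4); Player 2 gets 3.
- c4 → R plays B (best of 6, 2, 10); Player 2 gets 8.
- c5 → R plays T (best of 11, 4, 10); Player 2 gets 4.
Maximizing over 5, 10, 3, 8, 4, Player 2 chooses c2. Subgame-perfect outcome: (M, c2) with payoffs (12, 10).
Under simultaneous play:
R's best replies: c1→M; c2→M; c3→T; c4→B; c5→T.
Player 2's best replies: T→c1; M→c3; B→c4.
Only (B, c4) has each player best-responding; Nash payoffs (10, 8).
R earns 12 sequentially versus 10 at the Nash outcome: better off.

better off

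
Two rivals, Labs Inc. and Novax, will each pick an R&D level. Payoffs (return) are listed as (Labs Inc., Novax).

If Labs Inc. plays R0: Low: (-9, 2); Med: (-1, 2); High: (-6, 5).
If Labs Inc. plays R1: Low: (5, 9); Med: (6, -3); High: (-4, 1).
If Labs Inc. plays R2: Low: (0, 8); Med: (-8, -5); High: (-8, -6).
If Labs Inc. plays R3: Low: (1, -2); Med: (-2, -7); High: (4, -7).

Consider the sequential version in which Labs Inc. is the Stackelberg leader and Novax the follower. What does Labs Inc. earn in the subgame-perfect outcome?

Work backward from Novax's decision.
- R0: BR = High, leader payoff -6.
- R1: BR = Low, leader payoff 5.
- R2: BR = Low, leader payoff 0.
- R3: BR = Low, leader payoff 1.
Maximizing over -6, 5, 0, 1, Labs Inc. chooses R1. Subgame-perfect outcome: (R1, Low) with payoffs (5, 9).

5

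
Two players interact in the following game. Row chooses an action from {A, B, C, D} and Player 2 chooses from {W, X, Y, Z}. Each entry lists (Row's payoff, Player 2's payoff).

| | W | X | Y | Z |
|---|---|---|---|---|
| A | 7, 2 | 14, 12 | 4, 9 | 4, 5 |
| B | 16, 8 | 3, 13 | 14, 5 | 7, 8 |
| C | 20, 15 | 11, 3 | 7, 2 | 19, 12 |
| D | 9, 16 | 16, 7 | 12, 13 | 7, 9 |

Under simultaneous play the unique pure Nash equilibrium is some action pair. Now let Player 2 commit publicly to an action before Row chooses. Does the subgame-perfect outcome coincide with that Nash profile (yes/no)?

Work backward from Row's decision.
- W → Row plays C (best of 7, 16, 20, 9); Player 2 gets 15.
- X → Row plays D (best of 14, 3, 11, 16); Player 2 gets 7.
- Y → Row plays B (best of 4, 14, 7, 12); Player 2 gets 5.
- Z → Row plays C (best of 4, 7, 19, 7); Player 2 gets 12.
Among 15, 7, 5, 12, the best is 15 at W. Subgame-perfect outcome: (C, W) with payoffs (20, 15).
For the simultaneous game, intersect best replies.
Row's best replies: W→C; X→D; Y→B; Z→C.
Player 2's best replies: A→X; B→X; C→W; D→W.
Only (C, W) has each player best-responding; Nash payoffs (20, 15).
Sequential outcome (C, W) coincides with the Nash profile (C, W).

yes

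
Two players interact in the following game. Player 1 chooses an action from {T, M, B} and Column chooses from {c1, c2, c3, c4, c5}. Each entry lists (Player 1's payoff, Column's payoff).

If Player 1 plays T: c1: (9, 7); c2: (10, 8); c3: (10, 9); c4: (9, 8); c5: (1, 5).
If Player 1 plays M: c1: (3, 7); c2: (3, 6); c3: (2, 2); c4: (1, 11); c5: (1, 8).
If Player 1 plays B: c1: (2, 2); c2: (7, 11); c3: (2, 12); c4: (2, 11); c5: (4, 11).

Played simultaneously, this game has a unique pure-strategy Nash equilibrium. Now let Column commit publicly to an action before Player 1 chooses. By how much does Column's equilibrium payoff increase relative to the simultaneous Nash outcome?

2

Player 1 best-responds to each possible Column move:
- c1 → Player 1 plays T (best of 9, 3, 2); Column gets 7.
- c2 → Player 1 plays T (best of 10, 3, 7); Column gets 8.
- c3 → Player 1 plays T (best of 10, 2, 2); Column gets 9.
- c4 → Player 1 plays T (best of 9, 1, 2); Column gets 8.
- c5 → Player 1 plays B (best of 1, 1, 4); Column gets 11.
Maximizing over 7, 8, 9, 8, 11, Column chooses c5. Subgame-perfect outcome: (B, c5) with payoffs (4, 11).
Under simultaneous play:
Player 1's best replies: c1→T; c2→T; c3→T; c4→T; c5→B.
Column's best replies: T→c3; M→c4; B→c3.
Only (T, c3) has each player best-responding; Nash payoffs (10, 9).
Column's commitment gain: 11 − 9 = 2.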